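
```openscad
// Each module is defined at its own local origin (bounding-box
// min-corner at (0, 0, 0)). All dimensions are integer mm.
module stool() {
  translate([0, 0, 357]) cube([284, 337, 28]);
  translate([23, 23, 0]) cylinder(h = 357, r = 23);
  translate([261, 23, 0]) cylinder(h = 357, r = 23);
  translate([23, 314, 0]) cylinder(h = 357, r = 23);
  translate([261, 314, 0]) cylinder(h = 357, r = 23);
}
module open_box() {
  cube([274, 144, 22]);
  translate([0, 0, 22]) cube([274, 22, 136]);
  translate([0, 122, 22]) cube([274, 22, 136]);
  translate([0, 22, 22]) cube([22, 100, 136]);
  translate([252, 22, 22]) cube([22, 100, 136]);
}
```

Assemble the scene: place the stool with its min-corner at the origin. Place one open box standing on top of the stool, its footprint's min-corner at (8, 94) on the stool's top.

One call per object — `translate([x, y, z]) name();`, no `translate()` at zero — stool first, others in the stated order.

stool();
translate([8, 94, 385]) open_box();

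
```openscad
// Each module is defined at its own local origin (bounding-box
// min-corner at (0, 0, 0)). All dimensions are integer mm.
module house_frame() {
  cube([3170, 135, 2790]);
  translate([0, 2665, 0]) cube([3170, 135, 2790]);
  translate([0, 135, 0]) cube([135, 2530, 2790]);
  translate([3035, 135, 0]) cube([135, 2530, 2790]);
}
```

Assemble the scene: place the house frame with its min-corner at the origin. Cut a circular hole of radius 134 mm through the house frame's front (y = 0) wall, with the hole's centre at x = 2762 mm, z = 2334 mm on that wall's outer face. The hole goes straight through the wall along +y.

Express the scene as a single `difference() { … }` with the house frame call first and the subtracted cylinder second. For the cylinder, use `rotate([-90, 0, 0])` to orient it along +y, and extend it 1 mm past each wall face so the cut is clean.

difference() {
  house_frame();
  translate([2762, -1, 2334]) rotate([-90, 0, 0]) cylinder(h = 137, r = 134);
}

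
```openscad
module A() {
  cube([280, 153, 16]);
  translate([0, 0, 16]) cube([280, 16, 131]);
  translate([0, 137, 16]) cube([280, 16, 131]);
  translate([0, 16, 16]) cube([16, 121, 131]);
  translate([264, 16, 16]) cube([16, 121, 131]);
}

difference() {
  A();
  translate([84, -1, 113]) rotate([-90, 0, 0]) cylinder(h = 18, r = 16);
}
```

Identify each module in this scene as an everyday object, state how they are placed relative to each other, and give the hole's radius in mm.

A is an open box. The open box has a circular hole through its front wall. The hole's radius is 16 mm.

The subtracted cylinder has r = 16 mm.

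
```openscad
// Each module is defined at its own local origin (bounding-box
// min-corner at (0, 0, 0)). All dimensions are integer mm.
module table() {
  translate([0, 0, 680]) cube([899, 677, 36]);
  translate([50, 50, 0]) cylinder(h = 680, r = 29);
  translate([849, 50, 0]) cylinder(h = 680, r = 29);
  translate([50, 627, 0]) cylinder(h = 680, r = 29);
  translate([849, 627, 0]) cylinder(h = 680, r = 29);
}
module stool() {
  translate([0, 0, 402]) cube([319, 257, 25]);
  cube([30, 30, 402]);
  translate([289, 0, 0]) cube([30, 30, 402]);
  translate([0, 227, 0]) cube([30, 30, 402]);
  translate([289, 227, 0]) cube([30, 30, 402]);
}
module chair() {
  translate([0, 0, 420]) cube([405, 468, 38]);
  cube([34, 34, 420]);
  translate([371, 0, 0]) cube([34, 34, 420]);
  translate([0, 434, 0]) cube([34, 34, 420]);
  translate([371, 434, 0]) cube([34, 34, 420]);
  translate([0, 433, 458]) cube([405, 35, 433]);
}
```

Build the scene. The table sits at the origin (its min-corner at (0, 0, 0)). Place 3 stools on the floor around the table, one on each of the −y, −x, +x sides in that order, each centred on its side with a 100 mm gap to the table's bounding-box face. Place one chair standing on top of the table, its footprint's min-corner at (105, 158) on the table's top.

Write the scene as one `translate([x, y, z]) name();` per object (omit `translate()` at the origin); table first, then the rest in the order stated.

table();
translate([290, -357, 0]) stool();
translate([-419, 210, 0]) stool();
translate([999, 210, 0]) stool();
translate([105, 158, 716]) chair();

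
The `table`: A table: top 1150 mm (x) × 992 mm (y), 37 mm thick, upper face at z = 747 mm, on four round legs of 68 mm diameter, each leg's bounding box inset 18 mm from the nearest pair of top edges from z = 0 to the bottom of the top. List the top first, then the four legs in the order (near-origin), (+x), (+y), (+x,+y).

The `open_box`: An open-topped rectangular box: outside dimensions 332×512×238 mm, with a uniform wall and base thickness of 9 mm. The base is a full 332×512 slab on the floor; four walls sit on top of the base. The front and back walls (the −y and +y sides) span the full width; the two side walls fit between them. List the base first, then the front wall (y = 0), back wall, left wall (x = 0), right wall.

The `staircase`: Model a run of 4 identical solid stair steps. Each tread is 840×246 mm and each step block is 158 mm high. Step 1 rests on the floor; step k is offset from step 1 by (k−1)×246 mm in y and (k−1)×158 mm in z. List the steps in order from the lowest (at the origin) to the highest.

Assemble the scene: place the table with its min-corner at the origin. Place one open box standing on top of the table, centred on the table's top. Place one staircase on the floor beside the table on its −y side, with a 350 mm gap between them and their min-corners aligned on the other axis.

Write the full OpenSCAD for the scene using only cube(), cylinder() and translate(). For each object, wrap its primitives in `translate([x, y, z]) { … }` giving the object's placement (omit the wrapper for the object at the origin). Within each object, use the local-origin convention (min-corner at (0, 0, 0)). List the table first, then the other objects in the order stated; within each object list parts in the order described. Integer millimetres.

translate([0, 0, 710]) cube([1150, 992, 37]);
translate([52, 52, 0]) cylinder(h = 710, r = 34);
translate([1098, 52, 0]) cylinder(h = 710, r = 34);
translate([52, 940, 0]) cylinder(h = 710, r = 34);
translate([1098, 940, 0]) cylinder(h = 710, r = 34);
translate([409, 240, 747]) {
  cube([332, 512, 9]);
  translate([0, 0, 9]) cube([332, 9, 229]);
  translate([0, 503, 9]) cube([332, 9, 229]);
  translate([0, 9, 9]) cube([9, 494, 229]);
  translate([323, 9, 9]) cube([9, 494, 229]);
}
translate([0, -1334, 0]) {
  cube([840, 246, 158]);
  translate([0, 246, 158]) cube([840, 246, 158]);
  translate([0, 492, 316]) cube([840, 246, 158]);
  translate([0, 738, 474]) cube([840, 246, 158]);
}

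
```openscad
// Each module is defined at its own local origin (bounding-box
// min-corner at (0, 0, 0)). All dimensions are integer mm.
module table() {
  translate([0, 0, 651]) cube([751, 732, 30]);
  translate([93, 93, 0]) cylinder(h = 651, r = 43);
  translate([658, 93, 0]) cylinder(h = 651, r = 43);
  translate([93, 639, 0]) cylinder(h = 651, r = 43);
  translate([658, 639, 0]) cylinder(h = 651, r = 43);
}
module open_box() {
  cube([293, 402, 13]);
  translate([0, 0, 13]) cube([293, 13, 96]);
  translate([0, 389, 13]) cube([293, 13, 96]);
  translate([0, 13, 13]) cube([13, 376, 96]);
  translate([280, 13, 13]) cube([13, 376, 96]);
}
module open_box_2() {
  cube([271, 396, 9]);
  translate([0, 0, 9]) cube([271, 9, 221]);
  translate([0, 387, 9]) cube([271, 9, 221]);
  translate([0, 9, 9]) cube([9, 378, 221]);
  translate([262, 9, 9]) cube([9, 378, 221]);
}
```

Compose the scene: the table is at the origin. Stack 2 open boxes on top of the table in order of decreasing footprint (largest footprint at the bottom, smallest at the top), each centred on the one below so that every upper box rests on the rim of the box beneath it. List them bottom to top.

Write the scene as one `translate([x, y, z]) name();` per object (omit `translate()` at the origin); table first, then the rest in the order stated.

table();
translate([229, 165, 681]) open_box();
translate([240, 168, 790]) open_box_2();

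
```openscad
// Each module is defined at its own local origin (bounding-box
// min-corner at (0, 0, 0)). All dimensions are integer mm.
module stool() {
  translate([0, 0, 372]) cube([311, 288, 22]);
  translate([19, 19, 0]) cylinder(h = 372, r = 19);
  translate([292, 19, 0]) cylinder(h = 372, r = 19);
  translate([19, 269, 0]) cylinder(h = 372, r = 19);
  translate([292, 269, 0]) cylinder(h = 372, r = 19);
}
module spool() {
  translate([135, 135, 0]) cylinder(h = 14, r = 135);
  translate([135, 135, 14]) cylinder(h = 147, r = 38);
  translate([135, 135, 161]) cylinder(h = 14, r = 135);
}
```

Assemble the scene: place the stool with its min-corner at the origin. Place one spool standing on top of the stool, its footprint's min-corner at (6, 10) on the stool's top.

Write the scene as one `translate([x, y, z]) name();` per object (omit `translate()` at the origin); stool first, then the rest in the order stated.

stool();
translate([6, 10, 394]) spool();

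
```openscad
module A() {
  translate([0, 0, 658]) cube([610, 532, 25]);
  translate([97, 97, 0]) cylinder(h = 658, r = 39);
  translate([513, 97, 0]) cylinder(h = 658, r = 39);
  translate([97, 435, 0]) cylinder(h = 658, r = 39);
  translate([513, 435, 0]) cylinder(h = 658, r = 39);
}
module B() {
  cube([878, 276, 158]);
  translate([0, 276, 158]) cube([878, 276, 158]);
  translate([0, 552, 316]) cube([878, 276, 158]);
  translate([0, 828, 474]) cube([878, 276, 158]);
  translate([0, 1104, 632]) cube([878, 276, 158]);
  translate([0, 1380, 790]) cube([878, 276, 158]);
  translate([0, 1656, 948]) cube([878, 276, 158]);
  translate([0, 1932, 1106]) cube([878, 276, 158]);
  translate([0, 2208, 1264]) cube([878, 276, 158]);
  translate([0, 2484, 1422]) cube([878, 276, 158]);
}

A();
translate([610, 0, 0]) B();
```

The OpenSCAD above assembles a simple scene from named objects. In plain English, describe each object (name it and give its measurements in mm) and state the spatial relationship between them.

A is a rectangular dining table. The top is 610×532×25 mm with its upper surface at z = 683 mm. It stands on four round legs of 78 mm diameter, each leg's bounding box inset 58 mm from the nearest pair of top edges, running from the floor to the underside of the top.

B is a run of 10 identical solid stair steps. Each tread is 878×276 mm and each step block is 158 mm high. Step 1 rests on the floor; step k is offset from step 1 by (k−1)×276 mm in y and (k−1)×158 mm in z.

The staircase is against the table's +x side, with their −y faces flush.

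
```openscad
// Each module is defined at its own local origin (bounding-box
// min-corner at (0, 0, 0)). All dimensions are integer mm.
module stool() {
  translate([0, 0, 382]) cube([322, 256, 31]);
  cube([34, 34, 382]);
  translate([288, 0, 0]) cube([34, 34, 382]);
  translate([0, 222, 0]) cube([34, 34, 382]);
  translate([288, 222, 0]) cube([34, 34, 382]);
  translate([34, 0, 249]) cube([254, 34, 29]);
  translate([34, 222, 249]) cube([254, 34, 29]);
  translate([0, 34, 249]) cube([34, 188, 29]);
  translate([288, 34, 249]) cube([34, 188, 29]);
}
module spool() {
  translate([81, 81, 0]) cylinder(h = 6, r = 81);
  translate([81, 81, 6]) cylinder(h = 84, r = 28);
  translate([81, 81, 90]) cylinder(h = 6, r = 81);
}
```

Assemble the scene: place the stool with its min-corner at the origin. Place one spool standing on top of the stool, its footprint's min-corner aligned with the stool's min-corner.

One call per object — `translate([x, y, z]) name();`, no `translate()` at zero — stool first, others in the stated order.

stool();
translate([0, 0, 413]) spool();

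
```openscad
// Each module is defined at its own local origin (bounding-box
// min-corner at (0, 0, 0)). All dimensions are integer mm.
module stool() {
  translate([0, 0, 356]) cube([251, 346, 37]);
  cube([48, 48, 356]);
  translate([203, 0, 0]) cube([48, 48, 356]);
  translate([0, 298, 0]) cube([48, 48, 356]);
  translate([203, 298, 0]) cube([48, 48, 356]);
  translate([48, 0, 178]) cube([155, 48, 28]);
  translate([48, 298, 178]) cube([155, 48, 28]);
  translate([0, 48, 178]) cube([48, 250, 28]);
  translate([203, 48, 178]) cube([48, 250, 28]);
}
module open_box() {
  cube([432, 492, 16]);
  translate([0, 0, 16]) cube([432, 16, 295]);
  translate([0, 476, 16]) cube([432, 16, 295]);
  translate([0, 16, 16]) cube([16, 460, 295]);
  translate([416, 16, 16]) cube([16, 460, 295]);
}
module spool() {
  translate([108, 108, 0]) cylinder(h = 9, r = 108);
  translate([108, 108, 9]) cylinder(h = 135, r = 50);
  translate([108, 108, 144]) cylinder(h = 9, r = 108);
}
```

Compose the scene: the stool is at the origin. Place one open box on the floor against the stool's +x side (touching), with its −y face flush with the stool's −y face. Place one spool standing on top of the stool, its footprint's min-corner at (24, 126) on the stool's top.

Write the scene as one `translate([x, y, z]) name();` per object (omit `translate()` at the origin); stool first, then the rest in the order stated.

stool();
translate([251, 0, 0]) open_box();
translate([24, 126, 393]) spool();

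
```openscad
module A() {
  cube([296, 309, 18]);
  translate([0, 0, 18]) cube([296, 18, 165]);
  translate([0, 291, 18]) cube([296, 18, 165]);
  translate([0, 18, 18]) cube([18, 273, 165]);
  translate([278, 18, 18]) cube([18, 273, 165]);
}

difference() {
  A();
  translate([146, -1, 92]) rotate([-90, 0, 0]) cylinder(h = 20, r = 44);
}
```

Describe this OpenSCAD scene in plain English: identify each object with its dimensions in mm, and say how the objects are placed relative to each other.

A is an open-topped rectangular box: outside dimensions 296×309×183 mm, with a uniform wall and base thickness of 18 mm. The base is a full 296×309 slab on the floor; four walls sit on top of the base. The front and back walls (the −y and +y sides) span the full width; the two side walls fit between them.

The open box has a circular hole of radius 44 mm through its front wall, centred at (x = 146, z = 92).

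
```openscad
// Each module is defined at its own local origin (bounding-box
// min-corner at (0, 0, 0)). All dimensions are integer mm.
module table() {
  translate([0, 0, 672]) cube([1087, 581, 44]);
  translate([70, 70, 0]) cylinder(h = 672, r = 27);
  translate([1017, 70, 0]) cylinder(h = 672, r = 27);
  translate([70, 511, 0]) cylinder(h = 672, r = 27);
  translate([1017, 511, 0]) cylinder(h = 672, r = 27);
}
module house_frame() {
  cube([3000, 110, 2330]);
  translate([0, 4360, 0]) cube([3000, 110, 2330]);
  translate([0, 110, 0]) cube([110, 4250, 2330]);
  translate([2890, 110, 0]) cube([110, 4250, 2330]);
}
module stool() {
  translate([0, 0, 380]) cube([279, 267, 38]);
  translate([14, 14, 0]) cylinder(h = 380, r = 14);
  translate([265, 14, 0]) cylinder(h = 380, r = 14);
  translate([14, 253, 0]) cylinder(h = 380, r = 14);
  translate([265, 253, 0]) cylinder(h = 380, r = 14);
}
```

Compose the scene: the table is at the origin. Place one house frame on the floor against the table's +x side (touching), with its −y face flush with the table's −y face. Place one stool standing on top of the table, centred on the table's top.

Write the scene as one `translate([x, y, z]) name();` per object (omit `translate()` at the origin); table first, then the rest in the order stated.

table();
translate([1087, 0, 0]) house_frame();
translate([404, 157, 716]) stool();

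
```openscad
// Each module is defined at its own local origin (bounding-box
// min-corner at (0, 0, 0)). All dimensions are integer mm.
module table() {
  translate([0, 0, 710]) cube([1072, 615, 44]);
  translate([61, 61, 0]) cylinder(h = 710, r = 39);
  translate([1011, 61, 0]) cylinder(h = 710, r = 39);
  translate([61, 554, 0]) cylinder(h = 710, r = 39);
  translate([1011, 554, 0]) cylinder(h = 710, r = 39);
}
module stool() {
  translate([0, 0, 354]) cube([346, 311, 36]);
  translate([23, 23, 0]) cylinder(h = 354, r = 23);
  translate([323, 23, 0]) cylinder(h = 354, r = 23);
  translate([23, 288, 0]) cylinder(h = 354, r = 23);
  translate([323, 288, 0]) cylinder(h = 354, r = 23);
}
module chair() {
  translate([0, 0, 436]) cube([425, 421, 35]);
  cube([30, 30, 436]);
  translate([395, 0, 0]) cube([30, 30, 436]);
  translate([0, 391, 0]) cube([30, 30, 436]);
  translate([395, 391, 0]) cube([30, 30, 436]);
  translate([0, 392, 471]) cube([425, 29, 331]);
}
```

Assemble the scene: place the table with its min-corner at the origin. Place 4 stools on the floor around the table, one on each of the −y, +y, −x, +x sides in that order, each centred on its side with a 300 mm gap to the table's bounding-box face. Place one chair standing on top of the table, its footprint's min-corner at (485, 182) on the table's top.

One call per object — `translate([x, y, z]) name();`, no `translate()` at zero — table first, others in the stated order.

table();
translate([363, -611, 0]) stool();
translate([363, 915, 0]) stool();
translate([-646, 152, 0]) stool();
translate([1372, 152, 0]) stool();
translate([485, 182, 754]) chair();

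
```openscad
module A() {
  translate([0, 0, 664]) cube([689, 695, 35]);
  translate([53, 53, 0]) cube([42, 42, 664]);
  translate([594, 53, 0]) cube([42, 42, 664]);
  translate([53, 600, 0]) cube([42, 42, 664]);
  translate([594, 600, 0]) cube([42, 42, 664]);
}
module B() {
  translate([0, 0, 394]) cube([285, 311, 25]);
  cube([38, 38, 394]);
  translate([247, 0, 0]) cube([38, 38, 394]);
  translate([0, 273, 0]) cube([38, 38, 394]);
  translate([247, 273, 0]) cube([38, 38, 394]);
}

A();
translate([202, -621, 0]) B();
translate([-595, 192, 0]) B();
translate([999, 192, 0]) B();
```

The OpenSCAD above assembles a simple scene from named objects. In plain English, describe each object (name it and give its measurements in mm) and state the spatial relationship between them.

A is a table with a 689×695 mm rectangular top, 35 mm thick, top surface at z = 699 mm, supported by four 42×42 mm square legs, each inset 53 mm from the nearest pair of top edges, running from the floor.

B is a simple wooden stool: a rectangular seat 285 mm (x) by 311 mm (y), 25 mm thick, top face at z = 419 mm, on four square legs, each 38×38 mm in cross-section. The legs rest on z = 0, each flush with a corner of the seat.

Three stools sit around the table at the −y, −x, +x sides.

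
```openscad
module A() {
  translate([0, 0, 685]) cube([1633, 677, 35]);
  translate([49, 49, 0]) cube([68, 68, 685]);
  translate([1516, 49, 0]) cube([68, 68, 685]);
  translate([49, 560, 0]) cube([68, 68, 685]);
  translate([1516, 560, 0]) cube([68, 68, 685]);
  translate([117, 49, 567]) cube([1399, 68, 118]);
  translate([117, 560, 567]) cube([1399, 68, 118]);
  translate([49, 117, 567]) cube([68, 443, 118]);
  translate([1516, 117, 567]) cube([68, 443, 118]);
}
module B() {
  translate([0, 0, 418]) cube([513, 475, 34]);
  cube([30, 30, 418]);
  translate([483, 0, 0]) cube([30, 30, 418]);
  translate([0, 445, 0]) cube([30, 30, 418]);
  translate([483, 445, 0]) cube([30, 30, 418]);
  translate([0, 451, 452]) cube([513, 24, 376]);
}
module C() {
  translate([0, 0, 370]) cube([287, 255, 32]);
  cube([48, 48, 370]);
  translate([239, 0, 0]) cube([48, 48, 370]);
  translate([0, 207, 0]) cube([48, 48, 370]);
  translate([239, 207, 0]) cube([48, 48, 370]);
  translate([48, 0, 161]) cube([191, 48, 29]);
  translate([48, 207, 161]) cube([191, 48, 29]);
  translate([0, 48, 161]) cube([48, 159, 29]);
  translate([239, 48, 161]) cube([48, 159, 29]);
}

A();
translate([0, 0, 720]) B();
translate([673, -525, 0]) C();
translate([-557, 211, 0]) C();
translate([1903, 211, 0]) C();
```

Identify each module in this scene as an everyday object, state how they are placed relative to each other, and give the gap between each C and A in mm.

A is a table. B is a chair. C is a stool. The chair is on top of the table. Three stools sit around the table at the −y, −x, +x sides. The gap between each stool and the table is 270 mm.

Each stool's nearest face is 270 mm from the table's bounding box.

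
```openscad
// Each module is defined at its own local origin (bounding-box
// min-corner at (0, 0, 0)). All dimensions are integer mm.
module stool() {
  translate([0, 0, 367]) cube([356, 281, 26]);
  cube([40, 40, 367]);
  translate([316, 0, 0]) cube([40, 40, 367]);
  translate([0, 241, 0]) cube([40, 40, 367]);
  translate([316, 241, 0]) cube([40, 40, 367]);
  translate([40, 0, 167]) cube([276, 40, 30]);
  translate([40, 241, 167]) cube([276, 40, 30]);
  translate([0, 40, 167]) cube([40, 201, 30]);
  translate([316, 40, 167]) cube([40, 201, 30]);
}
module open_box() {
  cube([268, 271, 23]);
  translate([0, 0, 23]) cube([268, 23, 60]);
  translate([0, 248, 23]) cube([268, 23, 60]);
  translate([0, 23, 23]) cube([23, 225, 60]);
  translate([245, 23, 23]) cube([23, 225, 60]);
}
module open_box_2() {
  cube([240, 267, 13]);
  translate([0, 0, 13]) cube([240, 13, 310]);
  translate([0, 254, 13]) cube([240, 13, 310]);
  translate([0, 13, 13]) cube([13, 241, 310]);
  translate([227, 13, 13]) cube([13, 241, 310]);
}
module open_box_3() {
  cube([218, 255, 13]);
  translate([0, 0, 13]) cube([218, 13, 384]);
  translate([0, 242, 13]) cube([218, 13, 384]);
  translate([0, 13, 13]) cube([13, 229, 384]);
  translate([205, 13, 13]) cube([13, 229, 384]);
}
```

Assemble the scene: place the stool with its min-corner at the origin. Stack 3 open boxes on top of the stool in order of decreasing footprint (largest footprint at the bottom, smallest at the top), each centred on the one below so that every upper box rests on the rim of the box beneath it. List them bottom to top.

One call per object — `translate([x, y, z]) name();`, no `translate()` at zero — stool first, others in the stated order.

stool();
translate([44, 5, 393]) open_box();
translate([58, 7, 476]) open_box_2();
translate([69, 13, 799]) open_box_3();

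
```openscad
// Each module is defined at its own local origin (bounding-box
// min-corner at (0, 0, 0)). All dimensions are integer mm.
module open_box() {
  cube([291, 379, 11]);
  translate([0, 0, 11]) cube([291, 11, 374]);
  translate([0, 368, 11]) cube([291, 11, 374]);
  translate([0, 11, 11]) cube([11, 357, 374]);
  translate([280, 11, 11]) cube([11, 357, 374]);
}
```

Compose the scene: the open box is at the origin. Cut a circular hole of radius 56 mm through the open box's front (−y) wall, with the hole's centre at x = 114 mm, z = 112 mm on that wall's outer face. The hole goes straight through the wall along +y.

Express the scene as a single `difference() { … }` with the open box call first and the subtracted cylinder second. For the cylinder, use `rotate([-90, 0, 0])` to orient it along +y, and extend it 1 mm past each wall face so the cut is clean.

difference() {
  open_box();
  translate([114, -1, 112]) rotate([-90, 0, 0]) cylinder(h = 13, r = 56);
}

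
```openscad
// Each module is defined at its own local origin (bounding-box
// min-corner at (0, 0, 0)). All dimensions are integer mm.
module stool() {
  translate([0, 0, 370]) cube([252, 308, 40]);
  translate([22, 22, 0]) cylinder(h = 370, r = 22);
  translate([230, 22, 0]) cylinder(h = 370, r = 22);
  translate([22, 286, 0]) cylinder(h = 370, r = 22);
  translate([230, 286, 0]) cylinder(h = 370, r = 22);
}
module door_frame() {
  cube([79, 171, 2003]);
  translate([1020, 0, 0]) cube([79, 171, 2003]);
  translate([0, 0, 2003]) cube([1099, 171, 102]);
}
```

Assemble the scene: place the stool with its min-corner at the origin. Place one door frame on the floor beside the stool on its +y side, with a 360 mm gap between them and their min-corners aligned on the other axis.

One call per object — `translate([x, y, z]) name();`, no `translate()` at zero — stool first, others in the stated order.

stool();
translate([0, 668, 0]) door_frame();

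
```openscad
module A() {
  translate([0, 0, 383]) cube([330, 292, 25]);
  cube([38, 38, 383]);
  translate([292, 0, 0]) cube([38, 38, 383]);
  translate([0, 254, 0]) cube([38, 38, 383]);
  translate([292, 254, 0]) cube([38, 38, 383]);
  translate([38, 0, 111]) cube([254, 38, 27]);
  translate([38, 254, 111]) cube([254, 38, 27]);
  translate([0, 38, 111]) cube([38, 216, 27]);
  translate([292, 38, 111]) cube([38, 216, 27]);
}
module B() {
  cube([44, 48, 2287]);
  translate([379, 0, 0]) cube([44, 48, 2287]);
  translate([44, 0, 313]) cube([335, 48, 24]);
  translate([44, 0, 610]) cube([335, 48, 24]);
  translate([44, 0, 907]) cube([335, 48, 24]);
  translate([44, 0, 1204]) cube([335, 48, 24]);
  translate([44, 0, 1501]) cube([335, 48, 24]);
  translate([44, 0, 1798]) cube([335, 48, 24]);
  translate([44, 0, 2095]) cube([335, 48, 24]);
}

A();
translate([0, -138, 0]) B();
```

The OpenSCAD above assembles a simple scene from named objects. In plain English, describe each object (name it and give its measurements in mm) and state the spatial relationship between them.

A is a four-legged stool. The seat is a 330×292×25 mm slab whose top surface is at z = 408 mm; four square legs, each 38×38 mm in cross-section, run from the floor (z = 0) to the underside of the seat, each flush with a corner of the seat. Four stretchers, 38 mm wide and 27 mm tall, connect adjacent legs with their undersides at z = 111 mm, each running between the inner faces of the legs it joins and aligned with the legs' outer faces on the other axis.

B is a straight ladder. Two 44×48 mm vertical rails, 2287 mm tall, stand 423 mm apart (outside-to-outside) with their front faces coplanar on the −y side. 7 rungs, each 48 mm deep and 24 mm tall, span between the inner faces of the rails, front faces flush with the rails. The lowest rung's underside is at z = 313 mm and rungs are spaced 297 mm apart (underside to underside).

The ladder is on the floor beside the stool on its −y side.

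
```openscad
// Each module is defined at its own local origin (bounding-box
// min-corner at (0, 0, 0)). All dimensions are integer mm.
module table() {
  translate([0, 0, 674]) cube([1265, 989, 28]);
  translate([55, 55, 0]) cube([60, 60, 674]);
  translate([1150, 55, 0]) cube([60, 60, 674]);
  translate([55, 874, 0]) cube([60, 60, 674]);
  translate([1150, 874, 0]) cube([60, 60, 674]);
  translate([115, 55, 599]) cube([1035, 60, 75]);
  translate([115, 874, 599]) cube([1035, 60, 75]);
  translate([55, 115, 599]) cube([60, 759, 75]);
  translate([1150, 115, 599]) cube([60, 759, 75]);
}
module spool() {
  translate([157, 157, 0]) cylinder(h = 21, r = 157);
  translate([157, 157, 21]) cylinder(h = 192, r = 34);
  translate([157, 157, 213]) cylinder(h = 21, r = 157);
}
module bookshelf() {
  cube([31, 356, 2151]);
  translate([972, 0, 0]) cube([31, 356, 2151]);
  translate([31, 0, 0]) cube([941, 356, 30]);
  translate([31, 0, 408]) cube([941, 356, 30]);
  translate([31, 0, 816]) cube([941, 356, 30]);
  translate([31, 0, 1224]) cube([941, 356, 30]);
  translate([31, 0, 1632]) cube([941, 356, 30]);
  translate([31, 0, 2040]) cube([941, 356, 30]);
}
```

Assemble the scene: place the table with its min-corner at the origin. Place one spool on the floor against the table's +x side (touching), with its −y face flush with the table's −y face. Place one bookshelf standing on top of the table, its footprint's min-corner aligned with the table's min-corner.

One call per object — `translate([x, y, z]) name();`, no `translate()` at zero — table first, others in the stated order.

table();
translate([1265, 0, 0]) spool();
translate([0, 0, 702]) bookshelf();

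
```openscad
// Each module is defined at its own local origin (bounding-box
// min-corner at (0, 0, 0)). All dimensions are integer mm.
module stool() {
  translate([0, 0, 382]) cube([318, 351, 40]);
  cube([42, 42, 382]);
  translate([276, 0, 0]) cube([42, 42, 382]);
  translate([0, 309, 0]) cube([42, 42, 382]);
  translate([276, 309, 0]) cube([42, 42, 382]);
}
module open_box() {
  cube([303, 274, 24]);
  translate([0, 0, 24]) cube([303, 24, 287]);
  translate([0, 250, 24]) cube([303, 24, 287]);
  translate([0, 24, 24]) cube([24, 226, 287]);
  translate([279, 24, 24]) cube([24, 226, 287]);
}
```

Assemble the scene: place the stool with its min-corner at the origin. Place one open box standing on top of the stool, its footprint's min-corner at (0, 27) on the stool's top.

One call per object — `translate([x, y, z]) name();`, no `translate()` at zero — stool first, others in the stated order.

stool();
translate([0, 27, 422]) open_box();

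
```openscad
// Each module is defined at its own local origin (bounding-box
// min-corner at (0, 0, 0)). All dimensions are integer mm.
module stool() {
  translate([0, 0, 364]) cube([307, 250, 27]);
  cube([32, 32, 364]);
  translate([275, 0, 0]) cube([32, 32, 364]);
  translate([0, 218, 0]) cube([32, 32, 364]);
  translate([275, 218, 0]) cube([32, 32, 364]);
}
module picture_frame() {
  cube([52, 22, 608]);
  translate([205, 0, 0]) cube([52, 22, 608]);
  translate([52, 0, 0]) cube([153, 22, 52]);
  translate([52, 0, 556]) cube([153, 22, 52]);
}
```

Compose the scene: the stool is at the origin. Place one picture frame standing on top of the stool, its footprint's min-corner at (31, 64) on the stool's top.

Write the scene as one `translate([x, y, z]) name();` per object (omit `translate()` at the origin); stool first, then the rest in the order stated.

stool();
translate([31, 64, 391]) picture_frame();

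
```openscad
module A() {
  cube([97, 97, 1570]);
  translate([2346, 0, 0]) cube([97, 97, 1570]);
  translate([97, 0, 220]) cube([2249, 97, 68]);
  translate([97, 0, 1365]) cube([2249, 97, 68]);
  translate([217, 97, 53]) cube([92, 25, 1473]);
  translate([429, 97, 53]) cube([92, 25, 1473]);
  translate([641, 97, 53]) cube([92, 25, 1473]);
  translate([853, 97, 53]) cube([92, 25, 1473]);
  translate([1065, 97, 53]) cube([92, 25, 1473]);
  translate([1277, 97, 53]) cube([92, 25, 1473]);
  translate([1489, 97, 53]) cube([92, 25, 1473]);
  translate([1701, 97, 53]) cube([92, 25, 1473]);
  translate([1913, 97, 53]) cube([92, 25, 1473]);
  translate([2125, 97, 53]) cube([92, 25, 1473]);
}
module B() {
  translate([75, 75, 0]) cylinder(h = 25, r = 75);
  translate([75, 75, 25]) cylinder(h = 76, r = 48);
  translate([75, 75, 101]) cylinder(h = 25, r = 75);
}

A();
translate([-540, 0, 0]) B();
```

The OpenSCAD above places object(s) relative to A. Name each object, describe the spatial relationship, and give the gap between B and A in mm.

The spool's nearest face is 390 mm from the fence section's −x face.

A is a fence section. B is a spool. The spool is on the floor beside the fence section on its −x side. The gap between the spool and the fence section is 390 mm.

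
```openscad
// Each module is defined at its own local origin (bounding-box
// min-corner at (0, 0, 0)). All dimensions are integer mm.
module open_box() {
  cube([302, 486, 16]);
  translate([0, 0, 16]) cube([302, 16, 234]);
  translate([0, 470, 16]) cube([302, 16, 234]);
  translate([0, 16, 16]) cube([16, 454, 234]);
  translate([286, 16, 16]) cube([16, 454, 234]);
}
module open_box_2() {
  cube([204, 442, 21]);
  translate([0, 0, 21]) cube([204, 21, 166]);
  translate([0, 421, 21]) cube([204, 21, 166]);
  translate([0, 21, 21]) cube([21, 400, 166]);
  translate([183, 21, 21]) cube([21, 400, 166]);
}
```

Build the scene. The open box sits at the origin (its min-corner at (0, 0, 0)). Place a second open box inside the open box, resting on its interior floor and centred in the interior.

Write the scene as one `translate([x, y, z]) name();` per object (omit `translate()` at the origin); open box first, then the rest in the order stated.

open_box();
translate([49, 22, 16]) open_box_2();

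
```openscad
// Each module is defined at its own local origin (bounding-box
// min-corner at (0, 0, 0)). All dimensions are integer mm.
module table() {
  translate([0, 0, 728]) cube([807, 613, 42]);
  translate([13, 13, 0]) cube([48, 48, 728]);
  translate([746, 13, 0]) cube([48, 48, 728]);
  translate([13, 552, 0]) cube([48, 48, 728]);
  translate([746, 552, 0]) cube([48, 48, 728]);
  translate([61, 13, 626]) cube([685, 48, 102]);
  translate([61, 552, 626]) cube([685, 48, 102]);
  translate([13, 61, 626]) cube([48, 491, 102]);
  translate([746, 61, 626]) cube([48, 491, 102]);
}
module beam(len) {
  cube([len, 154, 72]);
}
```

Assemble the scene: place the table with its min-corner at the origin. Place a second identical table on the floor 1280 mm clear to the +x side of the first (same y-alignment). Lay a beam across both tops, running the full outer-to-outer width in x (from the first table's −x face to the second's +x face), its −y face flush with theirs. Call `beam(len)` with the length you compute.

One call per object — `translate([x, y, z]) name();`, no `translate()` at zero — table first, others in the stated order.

table();
translate([2087, 0, 0]) table();
translate([0, 0, 770]) beam(2894);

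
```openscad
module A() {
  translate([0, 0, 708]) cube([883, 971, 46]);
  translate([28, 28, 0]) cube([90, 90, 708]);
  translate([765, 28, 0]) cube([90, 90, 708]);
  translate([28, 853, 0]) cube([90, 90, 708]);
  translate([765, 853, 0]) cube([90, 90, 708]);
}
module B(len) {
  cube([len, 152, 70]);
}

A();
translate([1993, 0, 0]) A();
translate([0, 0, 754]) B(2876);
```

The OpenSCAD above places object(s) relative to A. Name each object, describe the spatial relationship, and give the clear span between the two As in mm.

Second table starts at x = 1993; first ends at x = 883; clear span = 1993 − 883 = 1110 mm.

A is a table. B is a beam. A beam spans the tops of two tables. The clear span between the two tables is 1110 mm.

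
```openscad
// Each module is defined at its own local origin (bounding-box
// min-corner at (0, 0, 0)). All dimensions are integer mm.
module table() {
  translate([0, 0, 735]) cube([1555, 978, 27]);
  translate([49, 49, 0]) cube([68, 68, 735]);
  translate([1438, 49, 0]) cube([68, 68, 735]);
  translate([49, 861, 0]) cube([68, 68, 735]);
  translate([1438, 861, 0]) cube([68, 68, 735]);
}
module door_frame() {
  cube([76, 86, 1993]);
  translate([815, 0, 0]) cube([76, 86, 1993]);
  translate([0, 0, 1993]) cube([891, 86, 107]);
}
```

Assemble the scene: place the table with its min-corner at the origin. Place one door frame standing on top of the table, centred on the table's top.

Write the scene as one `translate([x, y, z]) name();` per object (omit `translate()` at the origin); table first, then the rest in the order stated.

table();
translate([332, 446, 762]) door_frame();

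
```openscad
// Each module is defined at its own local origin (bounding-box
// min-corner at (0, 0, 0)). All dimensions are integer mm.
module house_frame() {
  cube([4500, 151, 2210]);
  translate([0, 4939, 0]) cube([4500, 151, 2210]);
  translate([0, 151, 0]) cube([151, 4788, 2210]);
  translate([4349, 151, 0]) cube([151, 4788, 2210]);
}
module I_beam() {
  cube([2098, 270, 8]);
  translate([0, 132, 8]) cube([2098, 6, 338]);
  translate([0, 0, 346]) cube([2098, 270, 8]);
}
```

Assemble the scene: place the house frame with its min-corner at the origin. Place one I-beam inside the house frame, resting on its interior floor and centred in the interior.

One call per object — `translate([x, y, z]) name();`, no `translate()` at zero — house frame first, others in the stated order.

house_frame();
translate([1201, 2410, 0]) I_beam();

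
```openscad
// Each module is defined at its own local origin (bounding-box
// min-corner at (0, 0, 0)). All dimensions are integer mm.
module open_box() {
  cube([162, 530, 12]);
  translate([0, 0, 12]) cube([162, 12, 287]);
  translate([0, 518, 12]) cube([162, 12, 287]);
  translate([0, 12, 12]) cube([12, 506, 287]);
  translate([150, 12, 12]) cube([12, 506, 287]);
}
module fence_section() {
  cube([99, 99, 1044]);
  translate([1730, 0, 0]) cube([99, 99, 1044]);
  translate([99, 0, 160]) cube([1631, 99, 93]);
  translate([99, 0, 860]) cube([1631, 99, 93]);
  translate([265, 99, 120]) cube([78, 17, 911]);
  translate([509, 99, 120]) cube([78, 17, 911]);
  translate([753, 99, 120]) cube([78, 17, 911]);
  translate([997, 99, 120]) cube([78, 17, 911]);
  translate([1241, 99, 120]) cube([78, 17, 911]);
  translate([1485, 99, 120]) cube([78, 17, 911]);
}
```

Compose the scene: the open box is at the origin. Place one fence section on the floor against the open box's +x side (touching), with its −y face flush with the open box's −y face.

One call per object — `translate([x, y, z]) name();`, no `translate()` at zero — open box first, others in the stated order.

open_box();
translate([162, 0, 0]) fence_section();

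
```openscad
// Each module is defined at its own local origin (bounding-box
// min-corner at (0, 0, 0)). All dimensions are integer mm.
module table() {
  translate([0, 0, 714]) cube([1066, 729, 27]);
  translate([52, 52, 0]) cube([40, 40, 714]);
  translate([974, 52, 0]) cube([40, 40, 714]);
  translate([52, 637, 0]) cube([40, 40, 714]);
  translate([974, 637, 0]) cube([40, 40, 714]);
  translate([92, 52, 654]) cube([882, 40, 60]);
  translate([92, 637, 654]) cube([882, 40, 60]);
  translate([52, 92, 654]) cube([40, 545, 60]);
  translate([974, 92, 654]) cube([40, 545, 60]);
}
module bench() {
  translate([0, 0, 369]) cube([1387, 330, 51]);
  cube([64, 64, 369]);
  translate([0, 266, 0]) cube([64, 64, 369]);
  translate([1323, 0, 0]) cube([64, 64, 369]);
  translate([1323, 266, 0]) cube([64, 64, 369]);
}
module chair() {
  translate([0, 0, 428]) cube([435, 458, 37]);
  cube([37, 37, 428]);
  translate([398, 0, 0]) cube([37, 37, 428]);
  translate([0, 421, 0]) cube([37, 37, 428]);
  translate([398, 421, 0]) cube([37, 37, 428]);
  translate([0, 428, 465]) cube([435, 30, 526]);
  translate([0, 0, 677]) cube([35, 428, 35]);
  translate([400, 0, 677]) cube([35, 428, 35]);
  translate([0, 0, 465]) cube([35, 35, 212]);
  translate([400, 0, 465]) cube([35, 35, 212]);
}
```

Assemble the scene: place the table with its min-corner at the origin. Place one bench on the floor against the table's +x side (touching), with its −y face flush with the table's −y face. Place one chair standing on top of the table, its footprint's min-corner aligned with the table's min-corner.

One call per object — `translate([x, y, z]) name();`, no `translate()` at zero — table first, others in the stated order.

table();
translate([1066, 0, 0]) bench();
translate([0, 0, 741]) chair();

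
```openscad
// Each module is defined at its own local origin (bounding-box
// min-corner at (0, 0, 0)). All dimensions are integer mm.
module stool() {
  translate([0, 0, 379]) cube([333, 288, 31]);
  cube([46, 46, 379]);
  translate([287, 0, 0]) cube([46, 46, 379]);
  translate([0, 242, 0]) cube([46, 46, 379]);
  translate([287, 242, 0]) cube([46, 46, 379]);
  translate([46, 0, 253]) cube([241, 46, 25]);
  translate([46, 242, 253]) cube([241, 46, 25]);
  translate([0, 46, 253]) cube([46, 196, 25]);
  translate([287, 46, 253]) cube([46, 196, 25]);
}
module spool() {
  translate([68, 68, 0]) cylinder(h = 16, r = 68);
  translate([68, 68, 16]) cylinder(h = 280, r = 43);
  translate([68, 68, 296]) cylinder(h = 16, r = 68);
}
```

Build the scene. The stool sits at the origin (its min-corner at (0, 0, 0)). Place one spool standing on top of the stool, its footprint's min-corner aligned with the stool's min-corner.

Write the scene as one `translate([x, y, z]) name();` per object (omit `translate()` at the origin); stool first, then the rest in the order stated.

stool();
translate([0, 0, 410]) spool();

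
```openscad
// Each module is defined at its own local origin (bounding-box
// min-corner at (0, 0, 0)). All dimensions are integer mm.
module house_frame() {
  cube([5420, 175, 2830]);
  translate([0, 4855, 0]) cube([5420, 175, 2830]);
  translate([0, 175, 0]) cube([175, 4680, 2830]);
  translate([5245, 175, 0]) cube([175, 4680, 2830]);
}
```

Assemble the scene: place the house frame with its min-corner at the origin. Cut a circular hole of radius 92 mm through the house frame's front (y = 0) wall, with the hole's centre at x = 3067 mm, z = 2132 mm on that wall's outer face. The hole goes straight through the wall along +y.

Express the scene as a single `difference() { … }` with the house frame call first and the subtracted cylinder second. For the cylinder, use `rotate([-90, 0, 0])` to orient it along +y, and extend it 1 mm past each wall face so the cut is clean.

difference() {
  house_frame();
  translate([3067, -1, 2132]) rotate([-90, 0, 0]) cylinder(h = 177, r = 92);
}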